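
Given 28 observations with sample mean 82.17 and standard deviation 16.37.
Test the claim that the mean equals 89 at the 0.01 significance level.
One-sample t-test:
H₀: μ = 89
H₁: μ ≠ 89
df = n - 1 = 27
t = (x̄ - μ₀) / (s/√n) = (82.17 - 89) / (16.37/√28) = -2.208
p-value = 0.0359

Since p-value > α = 0.01, we fail to reject H₀.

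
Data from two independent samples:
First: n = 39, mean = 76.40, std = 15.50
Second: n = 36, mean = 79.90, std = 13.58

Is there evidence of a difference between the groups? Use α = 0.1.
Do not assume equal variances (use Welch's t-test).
Welch's two-sample t-test:
H₀: μ₁ = μ₂
H₁: μ₁ ≠ μ₂
s₁²/n₁ = 15.50²/39 = 6.1603,  s₂²/n₂ = 13.58²/36 = 5.1227
SE = √(s₁²/n₁ + s₂²/n₂) = √(6.1603 + 5.1227) = 3.3590
df (Welch-Satterthwaite) = (s₁²/n₁ + s₂²/n₂)² / [(s₁²/n₁)²/(n₁-1) + (s₂²/n₂)²/(n₂-1)] ≈ 72.81
t = (x̄₁ - x̄₂) / SE = (76.40 - 79.90) / 3.3590 = -3.50 / 3.3590 = -1.042
p-value = 0.3009

Since p-value > α = 0.1, we fail to reject H₀.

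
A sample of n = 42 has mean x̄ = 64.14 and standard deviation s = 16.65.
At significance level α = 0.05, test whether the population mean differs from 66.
One-sample t-test:
H₀: μ = 66
H₁: μ ≠ 66
df = n - 1 = 41
t = (x̄ - μ₀) / (s/√n) = (64.14 - 66) / (16.65/√42) = -0.724
p-value = 0.4732

Since p-value > α = 0.05, we fail to reject H₀.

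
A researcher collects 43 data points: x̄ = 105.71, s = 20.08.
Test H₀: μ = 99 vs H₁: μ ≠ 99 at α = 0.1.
One-sample t-test:
H₀: μ = 99
H₁: μ ≠ 99
df = n - 1 = 42
t = (x̄ - μ₀) / (s/√n) = (105.71 - 99) / (20.08/√43) = 2.191
p-value = 0.0340

Since p-value < α = 0.1, we reject H₀.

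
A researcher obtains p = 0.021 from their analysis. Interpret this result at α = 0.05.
Since p = 0.021 < α = 0.05, reject H₀.
There is sufficient evidence to reject the null hypothesis; the result is statistically significant at the 0.05 level.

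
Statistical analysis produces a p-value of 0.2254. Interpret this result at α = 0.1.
Since p = 0.2254 > α = 0.1, fail to reject H₀.
There is insufficient evidence to reject the null hypothesis; the result is not statistically significant at the 0.1 level.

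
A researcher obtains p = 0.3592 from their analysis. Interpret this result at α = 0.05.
Since p = 0.3592 > α = 0.05, fail to reject H₀.
There is insufficient evidence to reject the null hypothesis; the result is not statistically significant at the 0.05 level.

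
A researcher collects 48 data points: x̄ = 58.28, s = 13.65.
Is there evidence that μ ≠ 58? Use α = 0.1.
One-sample t-test:
H₀: μ = 58
H₁: μ ≠ 58
df = n - 1 = 47
t = (x̄ - μ₀) / (s/√n) = (58.28 - 58) / (13.65/√48) = 0.142
p-value = 0.8876

Since p-value > α = 0.1, we fail to reject H₀.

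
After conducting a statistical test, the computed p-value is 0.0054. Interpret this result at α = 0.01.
Since p = 0.0054 < α = 0.01, reject H₀.
There is sufficient evidence to reject the null hypothesis; the result is statistically significant at the 0.01 level.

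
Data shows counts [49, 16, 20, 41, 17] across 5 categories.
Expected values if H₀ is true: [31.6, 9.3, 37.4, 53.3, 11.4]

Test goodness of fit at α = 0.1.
Chi-square goodness of fit test:
H₀: observed counts match expected distribution
H₁: observed counts differ from expected distribution
df = k - 1 = 4
χ² = Σ(O - E)²/E
   = (49 - 31.6)²/31.6 + (16 - 9.3)²/9.3 + (20 - 37.4)²/37.4 + (41 - 53.3)²/53.3 + (17 - 11.4)²/11.4
   = 9.581 + 4.827 + 8.095 + 2.838 + 2.751
   = 28.09
p-value < 0.0001

Since p-value < α = 0.1, we reject H₀.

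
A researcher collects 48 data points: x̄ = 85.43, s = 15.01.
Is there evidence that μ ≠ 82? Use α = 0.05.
One-sample t-test:
H₀: μ = 82
H₁: μ ≠ 82
df = n - 1 = 47
t = (x̄ - μ₀) / (s/√n) = (85.43 - 82) / (15.01/√48) = 1.583
p-value = 0.1201

Since p-value > α = 0.05, we fail to reject H₀.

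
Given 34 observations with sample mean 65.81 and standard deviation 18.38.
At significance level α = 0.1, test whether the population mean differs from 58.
One-sample t-test:
H₀: μ = 58
H₁: μ ≠ 58
df = n - 1 = 33
t = (x̄ - μ₀) / (s/√n) = (65.81 - 58) / (18.38/√34) = 2.478
p-value = 0.0185

Since p-value < α = 0.1, we reject H₀.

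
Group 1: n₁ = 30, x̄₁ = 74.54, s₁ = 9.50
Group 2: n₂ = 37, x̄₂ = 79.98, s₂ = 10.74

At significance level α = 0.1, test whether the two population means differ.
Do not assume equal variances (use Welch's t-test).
Welch's two-sample t-test:
H₀: μ₁ = μ₂
H₁: μ₁ ≠ μ₂
s₁²/n₁ = 9.50²/30 = 3.0083,  s₂²/n₂ = 10.74²/37 = 3.1175
SE = √(s₁²/n₁ + s₂²/n₂) = √(3.0083 + 3.1175) = 2.4750
df (Welch-Satterthwaite) = (s₁²/n₁ + s₂²/n₂)² / [(s₁²/n₁)²/(n₁-1) + (s₂²/n₂)²/(n₂-1)] ≈ 64.47
t = (x̄₁ - x̄₂) / SE = (74.54 - 79.98) / 2.4750 = -5.44 / 2.4750 = -2.198
p-value = 0.0316

Since p-value < α = 0.1, we reject H₀.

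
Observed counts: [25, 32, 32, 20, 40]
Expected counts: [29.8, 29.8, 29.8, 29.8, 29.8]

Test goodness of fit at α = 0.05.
Chi-square goodness of fit test:
H₀: observed counts match expected distribution
H₁: observed counts differ from expected distribution
df = k - 1 = 4
χ² = Σ(O - E)²/E
   = (25 - 29.8)²/29.8 + (32 - 29.8)²/29.8 + (32 - 29.8)²/29.8 + (20 - 29.8)²/29.8 + (40 - 29.8)²/29.8
   = 0.773 + 0.162 + 0.162 + 3.223 + 3.491
   = 7.81
p-value = 0.0987

Since p-value > α = 0.05, we fail to reject H₀.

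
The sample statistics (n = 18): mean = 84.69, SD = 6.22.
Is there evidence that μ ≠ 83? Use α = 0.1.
One-sample t-test:
H₀: μ = 83
H₁: μ ≠ 83
df = n - 1 = 17
t = (x̄ - μ₀) / (s/√n) = (84.69 - 83) / (6.22/√18) = 1.153
p-value = 0.2650

Since p-value > α = 0.1, we fail to reject H₀.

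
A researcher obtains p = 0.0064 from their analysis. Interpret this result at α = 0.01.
Since p = 0.0064 < α = 0.01, reject H₀.
There is sufficient evidence to reject the null hypothesis; the result is statistically significant at the 0.01 level.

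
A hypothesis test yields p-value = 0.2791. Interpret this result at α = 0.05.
Since p = 0.2791 > α = 0.05, fail to reject H₀.
There is insufficient evidence to reject the null hypothesis; the result is not statistically significant at the 0.05 level.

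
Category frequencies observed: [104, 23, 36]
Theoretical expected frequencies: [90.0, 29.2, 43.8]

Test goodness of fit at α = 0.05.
Chi-square goodness of fit test:
H₀: observed counts match expected distribution
H₁: observed counts differ from expected distribution
df = k - 1 = 2
χ² = Σ(O - E)²/E
   = (104 - 90.0)²/90.0 + (23 - 29.2)²/29.2 + (36 - 43.8)²/43.8
   = 2.178 + 1.316 + 1.389
   = 4.88
p-value = 0.0870

Since p-value > α = 0.05, we fail to reject H₀.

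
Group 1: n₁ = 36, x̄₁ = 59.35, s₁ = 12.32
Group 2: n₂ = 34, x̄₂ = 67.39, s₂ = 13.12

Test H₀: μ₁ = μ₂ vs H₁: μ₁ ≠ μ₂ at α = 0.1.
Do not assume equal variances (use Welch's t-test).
Welch's two-sample t-test:
H₀: μ₁ = μ₂
H₁: μ₁ ≠ μ₂
s₁²/n₁ = 12.32²/36 = 4.2162,  s₂²/n₂ = 13.12²/34 = 5.0628
SE = √(s₁²/n₁ + s₂²/n₂) = √(4.2162 + 5.0628) = 3.0461
df (Welch-Satterthwaite) = (s₁²/n₁ + s₂²/n₂)² / [(s₁²/n₁)²/(n₁-1) + (s₂²/n₂)²/(n₂-1)] ≈ 67.02
t = (x̄₁ - x̄₂) / SE = (59.35 - 67.39) / 3.0461 = -8.04 / 3.0461 = -2.639
p-value = 0.0103

Since p-value < α = 0.1, we reject H₀.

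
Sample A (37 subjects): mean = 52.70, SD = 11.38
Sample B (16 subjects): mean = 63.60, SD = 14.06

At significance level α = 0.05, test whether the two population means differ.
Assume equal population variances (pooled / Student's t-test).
Student's two-sample t-test (equal variances):
H₀: μ₁ = μ₂
H₁: μ₁ ≠ μ₂
df = n₁ + n₂ - 2 = 51
Pooled variance s_p² = [(n₁-1)s₁² + (n₂-1)s₂²] / (n₁ + n₂ - 2) = [(36)(11.38²) + (15)(14.06²)] / 51 = 149.5571
SE = √(s_p²(1/n₁ + 1/n₂)) = √(149.5571 × (1/37 + 1/16)) = 3.6592
t = (x̄₁ - x̄₂) / SE = (52.70 - 63.60) / 3.6592 = -10.90 / 3.6592 = -2.979
p-value = 0.0044

Since p-value < α = 0.05, we reject H₀.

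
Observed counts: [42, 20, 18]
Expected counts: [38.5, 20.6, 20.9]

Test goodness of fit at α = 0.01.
Chi-square goodness of fit test:
H₀: observed counts match expected distribution
H₁: observed counts differ from expected distribution
df = k - 1 = 2
χ² = Σ(O - E)²/E
   = (42 - 38.5)²/38.5 + (20 - 20.6)²/20.6 + (18 - 20.9)²/20.9
   = 0.318 + 0.017 + 0.402
   = 0.74
p-value = 0.6914

Since p-value > α = 0.01, we fail to reject H₀.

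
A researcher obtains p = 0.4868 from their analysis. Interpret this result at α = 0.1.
Since p = 0.4868 > α = 0.1, fail to reject H₀.
There is insufficient evidence to reject the null hypothesis; the result is not statistically significant at the 0.1 level.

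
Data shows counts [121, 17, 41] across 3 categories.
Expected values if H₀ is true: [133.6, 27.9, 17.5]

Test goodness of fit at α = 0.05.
Chi-square goodness of fit test:
H₀: observed counts match expected distribution
H₁: observed counts differ from expected distribution
df = k - 1 = 2
χ² = Σ(O - E)²/E
   = (121 - 133.6)²/133.6 + (17 - 27.9)²/27.9 + (41 - 17.5)²/17.5
   = 1.188 + 4.258 + 31.557
   = 37.00
p-value < 0.0001

Since p-value < α = 0.05, we reject H₀.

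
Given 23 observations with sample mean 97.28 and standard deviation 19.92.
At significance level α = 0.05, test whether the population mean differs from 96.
One-sample t-test:
H₀: μ = 96
H₁: μ ≠ 96
df = n - 1 = 22
t = (x̄ - μ₀) / (s/√n) = (97.28 - 96) / (19.92/√23) = 0.308
p-value = 0.7609

Since p-value > α = 0.05, we fail to reject H₀.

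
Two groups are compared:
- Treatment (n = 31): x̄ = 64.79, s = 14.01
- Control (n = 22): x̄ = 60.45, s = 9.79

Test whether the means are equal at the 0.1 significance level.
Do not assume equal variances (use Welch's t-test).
Welch's two-sample t-test:
H₀: μ₁ = μ₂
H₁: μ₁ ≠ μ₂
s₁²/n₁ = 14.01²/31 = 6.3316,  s₂²/n₂ = 9.79²/22 = 4.3565
SE = √(s₁²/n₁ + s₂²/n₂) = √(6.3316 + 4.3565) = 3.2693
df (Welch-Satterthwaite) = (s₁²/n₁ + s₂²/n₂)² / [(s₁²/n₁)²/(n₁-1) + (s₂²/n₂)²/(n₂-1)] ≈ 51.00
t = (x̄₁ - x̄₂) / SE = (64.79 - 60.45) / 3.2693 = 4.34 / 3.2693 = 1.328
p-value = 0.1903

Since p-value > α = 0.1, we fail to reject H₀.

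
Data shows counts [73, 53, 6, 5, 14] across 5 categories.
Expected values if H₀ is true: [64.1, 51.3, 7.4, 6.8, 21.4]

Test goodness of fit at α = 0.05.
Chi-square goodness of fit test:
H₀: observed counts match expected distribution
H₁: observed counts differ from expected distribution
df = k - 1 = 4
χ² = Σ(O - E)²/E
   = (73 - 64.1)²/64.1 + (53 - 51.3)²/51.3 + (6 - 7.4)²/7.4 + (5 - 6.8)²/6.8 + (14 - 21.4)²/21.4
   = 1.236 + 0.056 + 0.265 + 0.476 + 2.559
   = 4.59
p-value = 0.3317

Since p-value > α = 0.05, we fail to reject H₀.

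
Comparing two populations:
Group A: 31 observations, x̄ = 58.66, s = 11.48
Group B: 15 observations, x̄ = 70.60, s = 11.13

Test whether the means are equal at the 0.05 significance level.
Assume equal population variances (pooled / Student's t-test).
Student's two-sample t-test (equal variances):
H₀: μ₁ = μ₂
H₁: μ₁ ≠ μ₂
df = n₁ + n₂ - 2 = 44
Pooled variance s_p² = [(n₁-1)s₁² + (n₂-1)s₂²] / (n₁ + n₂ - 2) = [(30)(11.48²) + (14)(11.13²)] / 44 = 129.2725
SE = √(s_p²(1/n₁ + 1/n₂)) = √(129.2725 × (1/31 + 1/15)) = 3.5761
t = (x̄₁ - x̄₂) / SE = (58.66 - 70.60) / 3.5761 = -11.94 / 3.5761 = -3.339
p-value = 0.0017

Since p-value < α = 0.05, we reject H₀.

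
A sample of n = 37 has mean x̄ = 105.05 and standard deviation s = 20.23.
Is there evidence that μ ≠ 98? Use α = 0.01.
One-sample t-test:
H₀: μ = 98
H₁: μ ≠ 98
df = n - 1 = 36
t = (x̄ - μ₀) / (s/√n) = (105.05 - 98) / (20.23/√37) = 2.120
p-value = 0.0410

Since p-value > α = 0.01, we fail to reject H₀.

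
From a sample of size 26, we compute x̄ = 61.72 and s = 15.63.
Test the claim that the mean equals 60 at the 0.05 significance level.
One-sample t-test:
H₀: μ = 60
H₁: μ ≠ 60
df = n - 1 = 25
t = (x̄ - μ₀) / (s/√n) = (61.72 - 60) / (15.63/√26) = 0.561
p-value = 0.5797

Since p-value > α = 0.05, we fail to reject H₀.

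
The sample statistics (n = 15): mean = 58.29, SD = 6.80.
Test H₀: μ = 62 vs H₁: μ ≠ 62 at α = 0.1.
One-sample t-test:
H₀: μ = 62
H₁: μ ≠ 62
df = n - 1 = 14
t = (x̄ - μ₀) / (s/√n) = (58.29 - 62) / (6.80/√15) = -2.113
p-value = 0.0530

Since p-value < α = 0.1, we reject H₀.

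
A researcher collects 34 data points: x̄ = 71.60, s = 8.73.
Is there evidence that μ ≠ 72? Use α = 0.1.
One-sample t-test:
H₀: μ = 72
H₁: μ ≠ 72
df = n - 1 = 33
t = (x̄ - μ₀) / (s/√n) = (71.60 - 72) / (8.73/√34) = -0.267
p-value = 0.7910

Since p-value > α = 0.1, we fail to reject H₀.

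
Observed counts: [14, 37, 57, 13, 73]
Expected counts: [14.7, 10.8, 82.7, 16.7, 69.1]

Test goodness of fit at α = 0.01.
Chi-square goodness of fit test:
H₀: observed counts match expected distribution
H₁: observed counts differ from expected distribution
df = k - 1 = 4
χ² = Σ(O - E)²/E
   = (14 - 14.7)²/14.7 + (37 - 10.8)²/10.8 + (57 - 82.7)²/82.7 + (13 - 16.7)²/16.7 + (73 - 69.1)²/69.1
   = 0.033 + 63.559 + 7.987 + 0.820 + 0.220
   = 72.62
p-value < 0.0001

Since p-value < α = 0.01, we reject H₀.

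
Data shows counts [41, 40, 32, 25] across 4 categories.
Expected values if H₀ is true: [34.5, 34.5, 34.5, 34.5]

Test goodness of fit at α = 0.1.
Chi-square goodness of fit test:
H₀: observed counts match expected distribution
H₁: observed counts differ from expected distribution
df = k - 1 = 3
χ² = Σ(O - E)²/E
   = (41 - 34.5)²/34.5 + (40 - 34.5)²/34.5 + (32 - 34.5)²/34.5 + (25 - 34.5)²/34.5
   = 1.225 + 0.877 + 0.181 + 2.616
   = 4.90
p-value = 0.1794

Since p-value > α = 0.1, we fail to reject H₀.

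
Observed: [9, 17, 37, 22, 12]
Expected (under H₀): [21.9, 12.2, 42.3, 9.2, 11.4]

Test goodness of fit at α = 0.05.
Chi-square goodness of fit test:
H₀: observed counts match expected distribution
H₁: observed counts differ from expected distribution
df = k - 1 = 4
χ² = Σ(O - E)²/E
   = (9 - 21.9)²/21.9 + (17 - 12.2)²/12.2 + (37 - 42.3)²/42.3 + (22 - 9.2)²/9.2 + (12 - 11.4)²/11.4
   = 7.599 + 1.889 + 0.664 + 17.809 + 0.032
   = 27.99
p-value < 0.0001

Since p-value < α = 0.05, we reject H₀.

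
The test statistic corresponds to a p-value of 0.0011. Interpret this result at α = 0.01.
Since p = 0.0011 < α = 0.01, reject H₀.
There is sufficient evidence to reject the null hypothesis; the result is statistically significant at the 0.01 level.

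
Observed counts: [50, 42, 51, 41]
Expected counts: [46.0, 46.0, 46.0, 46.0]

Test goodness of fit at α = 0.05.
Chi-square goodness of fit test:
H₀: observed counts match expected distribution
H₁: observed counts differ from expected distribution
df = k - 1 = 3
χ² = Σ(O - E)²/E
   = (50 - 46.0)²/46.0 + (42 - 46.0)²/46.0 + (51 - 46.0)²/46.0 + (41 - 46.0)²/46.0
   = 0.348 + 0.348 + 0.543 + 0.543
   = 1.78
p-value = 0.6187

Since p-value > α = 0.05, we fail to reject H₀.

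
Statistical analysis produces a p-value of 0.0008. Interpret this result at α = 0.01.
Since p = 0.0008 < α = 0.01, reject H₀.
There is sufficient evidence to reject the null hypothesis; the result is statistically significant at the 0.01 level.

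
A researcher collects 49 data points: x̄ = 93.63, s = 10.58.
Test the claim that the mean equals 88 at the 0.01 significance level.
One-sample t-test:
H₀: μ = 88
H₁: μ ≠ 88
df = n - 1 = 48
t = (x̄ - μ₀) / (s/√n) = (93.63 - 88) / (10.58/√49) = 3.725
p-value = 0.0005

Since p-value < α = 0.01, we reject H₀.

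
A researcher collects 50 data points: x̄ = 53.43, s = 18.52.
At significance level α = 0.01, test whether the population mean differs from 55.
One-sample t-test:
H₀: μ = 55
H₁: μ ≠ 55
df = n - 1 = 49
t = (x̄ - μ₀) / (s/√n) = (53.43 - 55) / (18.52/√50) = -0.599
p-value = 0.5516

Since p-value > α = 0.01, we fail to reject H₀.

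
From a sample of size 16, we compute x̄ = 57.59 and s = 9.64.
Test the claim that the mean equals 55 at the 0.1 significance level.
One-sample t-test:
H₀: μ = 55
H₁: μ ≠ 55
df = n - 1 = 15
t = (x̄ - μ₀) / (s/√n) = (57.59 - 55) / (9.64/√16) = 1.075
p-value = 0.2995

Since p-value > α = 0.1, we fail to reject H₀.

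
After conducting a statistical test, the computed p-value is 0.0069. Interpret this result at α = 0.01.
Since p = 0.0069 < α = 0.01, reject H₀.
There is sufficient evidence to reject the null hypothesis; the result is statistically significant at the 0.01 level.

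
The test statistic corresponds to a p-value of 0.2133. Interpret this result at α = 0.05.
Since p = 0.2133 > α = 0.05, fail to reject H₀.
There is insufficient evidence to reject the null hypothesis; the result is not statistically significant at the 0.05 level.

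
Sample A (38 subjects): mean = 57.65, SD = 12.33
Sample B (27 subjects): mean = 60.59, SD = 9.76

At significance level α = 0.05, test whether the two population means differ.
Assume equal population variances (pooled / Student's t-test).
Student's two-sample t-test (equal variances):
H₀: μ₁ = μ₂
H₁: μ₁ ≠ μ₂
df = n₁ + n₂ - 2 = 63
Pooled variance s_p² = [(n₁-1)s₁² + (n₂-1)s₂²] / (n₁ + n₂ - 2) = [(37)(12.33²) + (26)(9.76²)] / 63 = 128.5995
SE = √(s_p²(1/n₁ + 1/n₂)) = √(128.5995 × (1/38 + 1/27)) = 2.8543
t = (x̄₁ - x̄₂) / SE = (57.65 - 60.59) / 2.8543 = -2.94 / 2.8543 = -1.030
p-value = 0.3069

Since p-value > α = 0.05, we fail to reject H₀.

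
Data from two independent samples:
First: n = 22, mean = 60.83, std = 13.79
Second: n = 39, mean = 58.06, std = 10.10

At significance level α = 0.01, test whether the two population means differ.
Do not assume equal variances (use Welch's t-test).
Welch's two-sample t-test:
H₀: μ₁ = μ₂
H₁: μ₁ ≠ μ₂
s₁²/n₁ = 13.79²/22 = 8.6438,  s₂²/n₂ = 10.10²/39 = 2.6156
SE = √(s₁²/n₁ + s₂²/n₂) = √(8.6438 + 2.6156) = 3.3555
df (Welch-Satterthwaite) = (s₁²/n₁ + s₂²/n₂)² / [(s₁²/n₁)²/(n₁-1) + (s₂²/n₂)²/(n₂-1)] ≈ 33.92
t = (x̄₁ - x̄₂) / SE = (60.83 - 58.06) / 3.3555 = 2.77 / 3.3555 = 0.826
p-value = 0.4149

Since p-value > α = 0.01, we fail to reject H₀.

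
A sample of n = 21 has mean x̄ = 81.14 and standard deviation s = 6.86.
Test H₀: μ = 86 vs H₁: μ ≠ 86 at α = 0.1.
One-sample t-test:
H₀: μ = 86
H₁: μ ≠ 86
df = n - 1 = 20
t = (x̄ - μ₀) / (s/√n) = (81.14 - 86) / (6.86/√21) = -3.247
p-value = 0.0040

Since p-value < α = 0.1, we reject H₀.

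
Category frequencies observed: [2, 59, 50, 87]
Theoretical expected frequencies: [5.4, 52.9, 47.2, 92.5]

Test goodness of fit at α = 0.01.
Chi-square goodness of fit test:
H₀: observed counts match expected distribution
H₁: observed counts differ from expected distribution
df = k - 1 = 3
χ² = Σ(O - E)²/E
   = (2 - 5.4)²/5.4 + (59 - 52.9)²/52.9 + (50 - 47.2)²/47.2 + (87 - 92.5)²/92.5
   = 2.141 + 0.703 + 0.166 + 0.327
   = 3.34
p-value = 0.3425

Since p-value > α = 0.01, we fail to reject H₀.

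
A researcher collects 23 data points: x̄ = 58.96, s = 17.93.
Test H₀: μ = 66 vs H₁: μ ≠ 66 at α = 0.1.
One-sample t-test:
H₀: μ = 66
H₁: μ ≠ 66
df = n - 1 = 22
t = (x̄ - μ₀) / (s/√n) = (58.96 - 66) / (17.93/√23) = -1.883
p-value = 0.0730

Since p-value < α = 0.1, we reject H₀.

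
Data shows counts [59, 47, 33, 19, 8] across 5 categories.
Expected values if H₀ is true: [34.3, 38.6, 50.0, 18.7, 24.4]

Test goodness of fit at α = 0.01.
Chi-square goodness of fit test:
H₀: observed counts match expected distribution
H₁: observed counts differ from expected distribution
df = k - 1 = 4
χ² = Σ(O - E)²/E
   = (59 - 34.3)²/34.3 + (47 - 38.6)²/38.6 + (33 - 50.0)²/50.0 + (19 - 18.7)²/18.7 + (8 - 24.4)²/24.4
   = 17.787 + 1.828 + 5.780 + 0.005 + 11.023
   = 36.42
p-value < 0.0001

Since p-value < α = 0.01, we reject H₀.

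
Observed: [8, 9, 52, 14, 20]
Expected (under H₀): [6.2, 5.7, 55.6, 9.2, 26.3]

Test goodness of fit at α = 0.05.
Chi-square goodness of fit test:
H₀: observed counts match expected distribution
H₁: observed counts differ from expected distribution
df = k - 1 = 4
χ² = Σ(O - E)²/E
   = (8 - 6.2)²/6.2 + (9 - 5.7)²/5.7 + (52 - 55.6)²/55.6 + (14 - 9.2)²/9.2 + (20 - 26.3)²/26.3
   = 0.523 + 1.911 + 0.233 + 2.504 + 1.509
   = 6.68
p-value = 0.1538

Since p-value > α = 0.05, we fail to reject H₀.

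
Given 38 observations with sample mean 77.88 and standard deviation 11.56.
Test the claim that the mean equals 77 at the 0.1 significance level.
One-sample t-test:
H₀: μ = 77
H₁: μ ≠ 77
df = n - 1 = 37
t = (x̄ - μ₀) / (s/√n) = (77.88 - 77) / (11.56/√38) = 0.469
p-value = 0.6416

Since p-value > α = 0.1, we fail to reject H₀.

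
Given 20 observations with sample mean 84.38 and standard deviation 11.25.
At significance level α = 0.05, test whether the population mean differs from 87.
One-sample t-test:
H₀: μ = 87
H₁: μ ≠ 87
df = n - 1 = 19
t = (x̄ - μ₀) / (s/√n) = (84.38 - 87) / (11.25/√20) = -1.042
p-value = 0.3107

Since p-value > α = 0.05, we fail to reject H₀.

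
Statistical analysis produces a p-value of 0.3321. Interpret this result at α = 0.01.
Since p = 0.3321 > α = 0.01, fail to reject H₀.
There is insufficient evidence to reject the null hypothesis; the result is not statistically significant at the 0.01 level.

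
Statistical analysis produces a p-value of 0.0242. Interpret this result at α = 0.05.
Since p = 0.0242 < α = 0.05, reject H₀.
There is sufficient evidence to reject the null hypothesis; the result is statistically significant at the 0.05 level.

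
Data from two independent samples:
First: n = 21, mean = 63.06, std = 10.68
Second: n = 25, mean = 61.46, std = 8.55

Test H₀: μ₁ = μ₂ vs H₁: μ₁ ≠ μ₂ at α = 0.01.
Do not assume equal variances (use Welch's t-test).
Welch's two-sample t-test:
H₀: μ₁ = μ₂
H₁: μ₁ ≠ μ₂
s₁²/n₁ = 10.68²/21 = 5.4315,  s₂²/n₂ = 8.55²/25 = 2.9241
SE = √(s₁²/n₁ + s₂²/n₂) = √(5.4315 + 2.9241) = 2.8906
df (Welch-Satterthwaite) = (s₁²/n₁ + s₂²/n₂)² / [(s₁²/n₁)²/(n₁-1) + (s₂²/n₂)²/(n₂-1)] ≈ 38.12
t = (x̄₁ - x̄₂) / SE = (63.06 - 61.46) / 2.8906 = 1.60 / 2.8906 = 0.554
p-value = 0.5831

Since p-value > α = 0.01, we fail to reject H₀.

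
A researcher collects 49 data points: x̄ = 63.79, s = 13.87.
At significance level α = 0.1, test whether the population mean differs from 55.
One-sample t-test:
H₀: μ = 55
H₁: μ ≠ 55
df = n - 1 = 48
t = (x̄ - μ₀) / (s/√n) = (63.79 - 55) / (13.87/√49) = 4.436
p-value = 0.0001

Since p-value < α = 0.1, we reject H₀.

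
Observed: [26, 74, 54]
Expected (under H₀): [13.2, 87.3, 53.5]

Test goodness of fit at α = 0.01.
Chi-square goodness of fit test:
H₀: observed counts match expected distribution
H₁: observed counts differ from expected distribution
df = k - 1 = 2
χ² = Σ(O - E)²/E
   = (26 - 13.2)²/13.2 + (74 - 87.3)²/87.3 + (54 - 53.5)²/53.5
   = 12.412 + 2.026 + 0.005
   = 14.44
p-value = 0.0007

Since p-value < α = 0.01, we reject H₀.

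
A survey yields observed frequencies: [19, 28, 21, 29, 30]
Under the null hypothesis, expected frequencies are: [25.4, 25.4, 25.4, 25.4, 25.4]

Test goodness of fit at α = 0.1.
Chi-square goodness of fit test:
H₀: observed counts match expected distribution
H₁: observed counts differ from expected distribution
df = k - 1 = 4
χ² = Σ(O - E)²/E
   = (19 - 25.4)²/25.4 + (28 - 25.4)²/25.4 + (21 - 25.4)²/25.4 + (29 - 25.4)²/25.4 + (30 - 25.4)²/25.4
   = 1.613 + 0.266 + 0.762 + 0.510 + 0.833
   = 3.98
p-value = 0.4081

Since p-value > α = 0.1, we fail to reject H₀.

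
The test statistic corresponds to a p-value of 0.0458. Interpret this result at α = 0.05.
Since p = 0.0458 < α = 0.05, reject H₀.
There is sufficient evidence to reject the null hypothesis; the result is statistically significant at the 0.05 level.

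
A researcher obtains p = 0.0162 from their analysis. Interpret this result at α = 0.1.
Since p = 0.0162 < α = 0.1, reject H₀.
There is sufficient evidence to reject the null hypothesis; the result is statistically significant at the 0.1 level.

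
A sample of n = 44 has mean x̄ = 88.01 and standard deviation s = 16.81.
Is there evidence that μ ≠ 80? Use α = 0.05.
One-sample t-test:
H₀: μ = 80
H₁: μ ≠ 80
df = n - 1 = 43
t = (x̄ - μ₀) / (s/√n) = (88.01 - 80) / (16.81/√44) = 3.161
p-value = 0.0029

Since p-value < α = 0.05, we reject H₀.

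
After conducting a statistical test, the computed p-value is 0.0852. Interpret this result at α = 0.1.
Since p = 0.0852 < α = 0.1, reject H₀.
There is sufficient evidence to reject the null hypothesis; the result is statistically significant at the 0.1 level.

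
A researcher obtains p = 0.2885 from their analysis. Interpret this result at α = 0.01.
Since p = 0.2885 > α = 0.01, fail to reject H₀.
There is insufficient evidence to reject the null hypothesis; the result is not statistically significant at the 0.01 level.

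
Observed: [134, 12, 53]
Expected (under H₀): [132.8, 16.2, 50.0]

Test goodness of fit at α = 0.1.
Chi-square goodness of fit test:
H₀: observed counts match expected distribution
H₁: observed counts differ from expected distribution
df = k - 1 = 2
χ² = Σ(O - E)²/E
   = (134 - 132.8)²/132.8 + (12 - 16.2)²/16.2 + (53 - 50.0)²/50.0
   = 0.011 + 1.089 + 0.180
   = 1.28
p-value = 0.5274

Since p-value > α = 0.1, we fail to reject H₀.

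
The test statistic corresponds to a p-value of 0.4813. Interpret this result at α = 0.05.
Since p = 0.4813 > α = 0.05, fail to reject H₀.
There is insufficient evidence to reject the null hypothesis; the result is not statistically significant at the 0.05 level.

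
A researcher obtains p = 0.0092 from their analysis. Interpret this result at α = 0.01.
Since p = 0.0092 < α = 0.01, reject H₀.
There is sufficient evidence to reject the null hypothesis; the result is statistically significant at the 0.01 level.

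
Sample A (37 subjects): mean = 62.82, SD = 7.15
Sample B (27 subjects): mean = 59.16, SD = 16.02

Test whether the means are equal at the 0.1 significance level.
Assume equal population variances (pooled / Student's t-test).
Student's two-sample t-test (equal variances):
H₀: μ₁ = μ₂
H₁: μ₁ ≠ μ₂
df = n₁ + n₂ - 2 = 62
Pooled variance s_p² = [(n₁-1)s₁² + (n₂-1)s₂²] / (n₁ + n₂ - 2) = [(36)(7.15²) + (26)(16.02²)] / 62 = 137.3074
SE = √(s_p²(1/n₁ + 1/n₂)) = √(137.3074 × (1/37 + 1/27)) = 2.9659
t = (x̄₁ - x̄₂) / SE = (62.82 - 59.16) / 2.9659 = 3.66 / 2.9659 = 1.234
p-value = 0.2218

Since p-value > α = 0.1, we fail to reject H₀.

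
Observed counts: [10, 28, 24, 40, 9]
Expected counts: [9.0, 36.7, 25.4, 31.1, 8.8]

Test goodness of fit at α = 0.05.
Chi-square goodness of fit test:
H₀: observed counts match expected distribution
H₁: observed counts differ from expected distribution
df = k - 1 = 4
χ² = Σ(O - E)²/E
   = (10 - 9.0)²/9.0 + (28 - 36.7)²/36.7 + (24 - 25.4)²/25.4 + (40 - 31.1)²/31.1 + (9 - 8.8)²/8.8
   = 0.111 + 2.062 + 0.077 + 2.547 + 0.005
   = 4.80
p-value = 0.3082

Since p-value > α = 0.05, we fail to reject H₀.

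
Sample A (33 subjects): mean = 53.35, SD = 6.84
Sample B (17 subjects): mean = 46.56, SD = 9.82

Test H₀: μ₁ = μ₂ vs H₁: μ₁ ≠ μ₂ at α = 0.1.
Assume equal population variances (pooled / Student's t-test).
Student's two-sample t-test (equal variances):
H₀: μ₁ = μ₂
H₁: μ₁ ≠ μ₂
df = n₁ + n₂ - 2 = 48
Pooled variance s_p² = [(n₁-1)s₁² + (n₂-1)s₂²] / (n₁ + n₂ - 2) = [(32)(6.84²) + (16)(9.82²)] / 48 = 63.3345
SE = √(s_p²(1/n₁ + 1/n₂)) = √(63.3345 × (1/33 + 1/17)) = 2.3759
t = (x̄₁ - x̄₂) / SE = (53.35 - 46.56) / 2.3759 = 6.79 / 2.3759 = 2.858
p-value = 0.0063

Since p-value < α = 0.1, we reject H₀.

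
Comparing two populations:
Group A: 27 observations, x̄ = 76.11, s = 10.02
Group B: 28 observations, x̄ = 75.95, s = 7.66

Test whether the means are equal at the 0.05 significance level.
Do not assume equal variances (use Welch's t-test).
Welch's two-sample t-test:
H₀: μ₁ = μ₂
H₁: μ₁ ≠ μ₂
s₁²/n₁ = 10.02²/27 = 3.7185,  s₂²/n₂ = 7.66²/28 = 2.0956
SE = √(s₁²/n₁ + s₂²/n₂) = √(3.7185 + 2.0956) = 2.4112
df (Welch-Satterthwaite) = (s₁²/n₁ + s₂²/n₂)² / [(s₁²/n₁)²/(n₁-1) + (s₂²/n₂)²/(n₂-1)] ≈ 48.68
t = (x̄₁ - x̄₂) / SE = (76.11 - 75.95) / 2.4112 = 0.16 / 2.4112 = 0.066
p-value = 0.9474

Since p-value > α = 0.05, we fail to reject H₀.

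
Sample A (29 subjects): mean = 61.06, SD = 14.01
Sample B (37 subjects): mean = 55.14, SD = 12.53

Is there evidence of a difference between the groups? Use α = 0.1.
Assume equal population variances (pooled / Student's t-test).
Student's two-sample t-test (equal variances):
H₀: μ₁ = μ₂
H₁: μ₁ ≠ μ₂
df = n₁ + n₂ - 2 = 64
Pooled variance s_p² = [(n₁-1)s₁² + (n₂-1)s₂²] / (n₁ + n₂ - 2) = [(28)(14.01²) + (36)(12.53²)] / 64 = 174.1855
SE = √(s_p²(1/n₁ + 1/n₂)) = √(174.1855 × (1/29 + 1/37)) = 3.2732
t = (x̄₁ - x̄₂) / SE = (61.06 - 55.14) / 3.2732 = 5.92 / 3.2732 = 1.809
p-value = 0.0752

Since p-value < α = 0.1, we reject H₀.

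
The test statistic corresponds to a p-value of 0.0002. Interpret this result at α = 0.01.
Since p = 0.0002 < α = 0.01, reject H₀.
There is sufficient evidence to reject the null hypothesis; the result is statistically significant at the 0.01 level.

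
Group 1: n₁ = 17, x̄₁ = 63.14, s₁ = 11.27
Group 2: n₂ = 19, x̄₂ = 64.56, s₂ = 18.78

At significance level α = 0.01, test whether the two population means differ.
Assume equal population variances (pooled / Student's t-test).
Student's two-sample t-test (equal variances):
H₀: μ₁ = μ₂
H₁: μ₁ ≠ μ₂
df = n₁ + n₂ - 2 = 34
Pooled variance s_p² = [(n₁-1)s₁² + (n₂-1)s₂²] / (n₁ + n₂ - 2) = [(16)(11.27²) + (18)(18.78²)] / 34 = 246.4882
SE = √(s_p²(1/n₁ + 1/n₂)) = √(246.4882 × (1/17 + 1/19)) = 5.2414
t = (x̄₁ - x̄₂) / SE = (63.14 - 64.56) / 5.2414 = -1.42 / 5.2414 = -0.271
p-value = 0.7881

Since p-value > α = 0.01, we fail to reject H₀.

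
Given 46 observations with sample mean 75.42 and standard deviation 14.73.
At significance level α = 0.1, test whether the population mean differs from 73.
One-sample t-test:
H₀: μ = 73
H₁: μ ≠ 73
df = n - 1 = 45
t = (x̄ - μ₀) / (s/√n) = (75.42 - 73) / (14.73/√46) = 1.114
p-value = 0.2711

Since p-value > α = 0.1, we fail to reject H₀.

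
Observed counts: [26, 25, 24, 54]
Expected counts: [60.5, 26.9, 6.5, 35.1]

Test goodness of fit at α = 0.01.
Chi-square goodness of fit test:
H₀: observed counts match expected distribution
H₁: observed counts differ from expected distribution
df = k - 1 = 3
χ² = Σ(O - E)²/E
   = (26 - 60.5)²/60.5 + (25 - 26.9)²/26.9 + (24 - 6.5)²/6.5 + (54 - 35.1)²/35.1
   = 19.674 + 0.134 + 47.115 + 10.177
   = 77.10
p-value < 0.0001

Since p-value < α = 0.01, we reject H₀.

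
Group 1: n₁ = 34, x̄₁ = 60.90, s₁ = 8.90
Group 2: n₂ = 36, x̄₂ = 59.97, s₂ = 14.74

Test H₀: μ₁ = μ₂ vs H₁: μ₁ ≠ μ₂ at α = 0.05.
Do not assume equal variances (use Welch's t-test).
Welch's two-sample t-test:
H₀: μ₁ = μ₂
H₁: μ₁ ≠ μ₂
s₁²/n₁ = 8.90²/34 = 2.3297,  s₂²/n₂ = 14.74²/36 = 6.0352
SE = √(s₁²/n₁ + s₂²/n₂) = √(2.3297 + 6.0352) = 2.8922
df (Welch-Satterthwaite) = (s₁²/n₁ + s₂²/n₂)² / [(s₁²/n₁)²/(n₁-1) + (s₂²/n₂)²/(n₂-1)] ≈ 58.06
t = (x̄₁ - x̄₂) / SE = (60.90 - 59.97) / 2.8922 = 0.93 / 2.8922 = 0.322
p-value = 0.7489

Since p-value > α = 0.05, we fail to reject H₀.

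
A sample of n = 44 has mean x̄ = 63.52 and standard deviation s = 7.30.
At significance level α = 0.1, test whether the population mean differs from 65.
One-sample t-test:
H₀: μ = 65
H₁: μ ≠ 65
df = n - 1 = 43
t = (x̄ - μ₀) / (s/√n) = (63.52 - 65) / (7.30/√44) = -1.345
p-value = 0.1857

Since p-value > α = 0.1, we fail to reject H₀.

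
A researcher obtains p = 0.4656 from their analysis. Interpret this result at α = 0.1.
Since p = 0.4656 > α = 0.1, fail to reject H₀.
There is insufficient evidence to reject the null hypothesis; the result is not statistically significant at the 0.1 level.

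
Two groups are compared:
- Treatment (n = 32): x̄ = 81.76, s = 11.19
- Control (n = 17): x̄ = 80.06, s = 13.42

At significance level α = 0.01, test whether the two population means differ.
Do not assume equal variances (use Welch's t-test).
Welch's two-sample t-test:
H₀: μ₁ = μ₂
H₁: μ₁ ≠ μ₂
s₁²/n₁ = 11.19²/32 = 3.9130,  s₂²/n₂ = 13.42²/17 = 10.5939
SE = √(s₁²/n₁ + s₂²/n₂) = √(3.9130 + 10.5939) = 3.8088
df (Welch-Satterthwaite) = (s₁²/n₁ + s₂²/n₂)² / [(s₁²/n₁)²/(n₁-1) + (s₂²/n₂)²/(n₂-1)] ≈ 28.03
t = (x̄₁ - x̄₂) / SE = (81.76 - 80.06) / 3.8088 = 1.70 / 3.8088 = 0.446
p-value = 0.6588

Since p-value > α = 0.01, we fail to reject H₀.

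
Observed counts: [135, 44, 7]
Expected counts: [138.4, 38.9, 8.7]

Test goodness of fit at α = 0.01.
Chi-square goodness of fit test:
H₀: observed counts match expected distribution
H₁: observed counts differ from expected distribution
df = k - 1 = 2
χ² = Σ(O - E)²/E
   = (135 - 138.4)²/138.4 + (44 - 38.9)²/38.9 + (7 - 8.7)²/8.7
   = 0.084 + 0.669 + 0.332
   = 1.08
p-value = 0.5815

Since p-value > α = 0.01, we fail to reject H₀.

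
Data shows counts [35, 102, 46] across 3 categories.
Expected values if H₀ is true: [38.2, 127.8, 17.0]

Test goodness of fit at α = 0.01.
Chi-square goodness of fit test:
H₀: observed counts match expected distribution
H₁: observed counts differ from expected distribution
df = k - 1 = 2
χ² = Σ(O - E)²/E
   = (35 - 38.2)²/38.2 + (102 - 127.8)²/127.8 + (46 - 17.0)²/17.0
   = 0.268 + 5.208 + 49.471
   = 54.95
p-value < 0.0001

Since p-value < α = 0.01, we reject H₀.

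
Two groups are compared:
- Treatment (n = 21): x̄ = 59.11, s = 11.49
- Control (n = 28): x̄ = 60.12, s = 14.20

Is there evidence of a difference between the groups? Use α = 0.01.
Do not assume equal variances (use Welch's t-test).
Welch's two-sample t-test:
H₀: μ₁ = μ₂
H₁: μ₁ ≠ μ₂
s₁²/n₁ = 11.49²/21 = 6.2867,  s₂²/n₂ = 14.20²/28 = 7.2014
SE = √(s₁²/n₁ + s₂²/n₂) = √(6.2867 + 7.2014) = 3.6726
df (Welch-Satterthwaite) = (s₁²/n₁ + s₂²/n₂)² / [(s₁²/n₁)²/(n₁-1) + (s₂²/n₂)²/(n₂-1)] ≈ 46.69
t = (x̄₁ - x̄₂) / SE = (59.11 - 60.12) / 3.6726 = -1.01 / 3.6726 = -0.275
p-value = 0.7845

Since p-value > α = 0.01, we fail to reject H₀.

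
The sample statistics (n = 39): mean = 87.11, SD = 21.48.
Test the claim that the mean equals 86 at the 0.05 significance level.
One-sample t-test:
H₀: μ = 86
H₁: μ ≠ 86
df = n - 1 = 38
t = (x̄ - μ₀) / (s/√n) = (87.11 - 86) / (21.48/√39) = 0.323
p-value = 0.7487

Since p-value > α = 0.05, we fail to reject H₀.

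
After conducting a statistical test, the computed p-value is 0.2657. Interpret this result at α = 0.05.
Since p = 0.2657 > α = 0.05, fail to reject H₀.
There is insufficient evidence to reject the null hypothesis; the result is not statistically significant at the 0.05 level.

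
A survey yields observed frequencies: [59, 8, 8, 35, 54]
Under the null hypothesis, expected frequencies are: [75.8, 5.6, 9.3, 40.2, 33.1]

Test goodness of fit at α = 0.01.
Chi-square goodness of fit test:
H₀: observed counts match expected distribution
H₁: observed counts differ from expected distribution
df = k - 1 = 4
χ² = Σ(O - E)²/E
   = (59 - 75.8)²/75.8 + (8 - 5.6)²/5.6 + (8 - 9.3)²/9.3 + (35 - 40.2)²/40.2 + (54 - 33.1)²/33.1
   = 3.723 + 1.029 + 0.182 + 0.673 + 13.197
   = 18.80
p-value = 0.0009

Since p-value < α = 0.01, we reject H₀.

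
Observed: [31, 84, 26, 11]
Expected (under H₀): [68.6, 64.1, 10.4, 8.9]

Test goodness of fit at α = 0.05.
Chi-square goodness of fit test:
H₀: observed counts match expected distribution
H₁: observed counts differ from expected distribution
df = k - 1 = 3
χ² = Σ(O - E)²/E
   = (31 - 68.6)²/68.6 + (84 - 64.1)²/64.1 + (26 - 10.4)²/10.4 + (11 - 8.9)²/8.9
   = 20.609 + 6.178 + 23.400 + 0.496
   = 50.68
p-value < 0.0001

Since p-value < α = 0.05, we reject H₀.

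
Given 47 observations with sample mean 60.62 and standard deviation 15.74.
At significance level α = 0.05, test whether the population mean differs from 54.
One-sample t-test:
H₀: μ = 54
H₁: μ ≠ 54
df = n - 1 = 46
t = (x̄ - μ₀) / (s/√n) = (60.62 - 54) / (15.74/√47) = 2.883
p-value = 0.0060

Since p-value < α = 0.05, we reject H₀.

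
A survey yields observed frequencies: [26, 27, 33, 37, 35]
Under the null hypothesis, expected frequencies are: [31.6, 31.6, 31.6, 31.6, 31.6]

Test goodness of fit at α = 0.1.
Chi-square goodness of fit test:
H₀: observed counts match expected distribution
H₁: observed counts differ from expected distribution
df = k - 1 = 4
χ² = Σ(O - E)²/E
   = (26 - 31.6)²/31.6 + (27 - 31.6)²/31.6 + (33 - 31.6)²/31.6 + (37 - 31.6)²/31.6 + (35 - 31.6)²/31.6
   = 0.992 + 0.670 + 0.062 + 0.923 + 0.366
   = 3.01
p-value = 0.5557

Since p-value > α = 0.1, we fail to reject H₀.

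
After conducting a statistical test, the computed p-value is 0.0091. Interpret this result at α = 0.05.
Since p = 0.0091 < α = 0.05, reject H₀.
There is sufficient evidence to reject the null hypothesis; the result is statistically significant at the 0.05 level.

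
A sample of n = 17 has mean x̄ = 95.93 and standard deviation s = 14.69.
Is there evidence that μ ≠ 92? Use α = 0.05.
One-sample t-test:
H₀: μ = 92
H₁: μ ≠ 92
df = n - 1 = 16
t = (x̄ - μ₀) / (s/√n) = (95.93 - 92) / (14.69/√17) = 1.103
p-value = 0.2863

Since p-value > α = 0.05, we fail to reject H₀.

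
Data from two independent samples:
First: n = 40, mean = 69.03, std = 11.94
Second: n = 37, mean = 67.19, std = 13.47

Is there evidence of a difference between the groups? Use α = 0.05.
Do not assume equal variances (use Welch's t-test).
Welch's two-sample t-test:
H₀: μ₁ = μ₂
H₁: μ₁ ≠ μ₂
s₁²/n₁ = 11.94²/40 = 3.5641,  s₂²/n₂ = 13.47²/37 = 4.9038
SE = √(s₁²/n₁ + s₂²/n₂) = √(3.5641 + 4.9038) = 2.9100
df (Welch-Satterthwaite) = (s₁²/n₁ + s₂²/n₂)² / [(s₁²/n₁)²/(n₁-1) + (s₂²/n₂)²/(n₂-1)] ≈ 72.16
t = (x̄₁ - x̄₂) / SE = (69.03 - 67.19) / 2.9100 = 1.84 / 2.9100 = 0.632
p-value = 0.5292

Since p-value > α = 0.05, we fail to reject H₀.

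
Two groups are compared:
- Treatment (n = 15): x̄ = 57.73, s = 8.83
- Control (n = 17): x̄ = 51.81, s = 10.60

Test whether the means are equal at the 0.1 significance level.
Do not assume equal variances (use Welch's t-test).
Welch's two-sample t-test:
H₀: μ₁ = μ₂
H₁: μ₁ ≠ μ₂
s₁²/n₁ = 8.83²/15 = 5.1979,  s₂²/n₂ = 10.60²/17 = 6.6094
SE = √(s₁²/n₁ + s₂²/n₂) = √(5.1979 + 6.6094) = 3.4362
df (Welch-Satterthwaite) = (s₁²/n₁ + s₂²/n₂)² / [(s₁²/n₁)²/(n₁-1) + (s₂²/n₂)²/(n₂-1)] ≈ 29.92
t = (x̄₁ - x̄₂) / SE = (57.73 - 51.81) / 3.4362 = 5.92 / 3.4362 = 1.723
p-value = 0.0952

Since p-value < α = 0.1, we reject H₀.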